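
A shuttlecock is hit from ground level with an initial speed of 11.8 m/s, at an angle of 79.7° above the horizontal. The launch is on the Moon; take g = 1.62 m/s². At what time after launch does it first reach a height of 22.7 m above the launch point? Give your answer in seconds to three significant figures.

2.34 s

Components: vₓ = 11.80 cos 79.7° = 2.110 m/s, v_y0 = 11.80 sin 79.7° = 11.61 m/s.
Height y(t) = 11.61 t − 0.8100 t² = 22.7 gives 0.8100 t² − 11.61 t + 22.7 = 0.
Quadratic formula: t = (11.61 ± √61.240) / 1.62 = (11.61 ± 7.826) / 1.62 → t = 2.336 s or 12.00 s.
The first (ascending) time is 2.336 s.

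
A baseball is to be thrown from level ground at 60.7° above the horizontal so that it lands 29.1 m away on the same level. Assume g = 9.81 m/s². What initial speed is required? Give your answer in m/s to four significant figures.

From R = (v₀² / g) sin 2θ: v₀ = √(gR / sin 2θ).
v₀ = √(9.81 × 29.1 / sin 121.4°) = √(285.5 / 0.8536) = √334.45 = 18.29 m/s.

18.29 m/s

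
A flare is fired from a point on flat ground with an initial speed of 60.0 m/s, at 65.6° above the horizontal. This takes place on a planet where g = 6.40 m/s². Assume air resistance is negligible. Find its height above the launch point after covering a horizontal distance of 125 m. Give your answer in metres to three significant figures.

Resolve: vₓ = 60.00 cos 65.6° = 24.79 m/s and v_y0 = 60.00 sin 65.6° = 54.64 m/s.
At x = 125 m, t = x/vₓ = 125/24.79 = 5.043 s.
Height: y = v_y0 t − ½ g t² = 54.64 × 5.043 − 3.200 × 5.043² = 275.6 − 81.39 = 194.2 m.

194 m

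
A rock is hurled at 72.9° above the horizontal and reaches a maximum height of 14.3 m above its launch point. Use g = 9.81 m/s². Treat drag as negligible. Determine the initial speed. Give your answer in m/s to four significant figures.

17.52 m/s

At the peak v_y = 0, so v_y0 = √(2gH) = √(2 × 9.81 × 14.3) = 16.75 m/s.
v_y0 = v₀ sin θ ⇒ v₀ = 16.75 / sin 72.9° = 17.52 m/s.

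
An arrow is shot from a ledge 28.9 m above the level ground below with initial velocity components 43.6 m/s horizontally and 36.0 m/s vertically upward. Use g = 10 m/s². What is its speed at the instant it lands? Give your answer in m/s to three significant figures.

61.4 m/s

With up positive and y = 0 at the ground: y(t) = 28.9 + (36.00) t − 5.000 t². Setting y = 0 and taking the positive root: t = [36.00 + √(36.00² + 2·10.0·28.9)] / 10.0 = (36.00 + 43.29) / 10.0 = 7.929 s.
Vertical velocity at impact: v_y = v_y0 − g t = 36.00 − 10.0 × 7.929 = −43.29 m/s.
Speed: |v| = √(vₓ² + v_y²) = √(43.60² + 43.29²) = 61.44 m/s.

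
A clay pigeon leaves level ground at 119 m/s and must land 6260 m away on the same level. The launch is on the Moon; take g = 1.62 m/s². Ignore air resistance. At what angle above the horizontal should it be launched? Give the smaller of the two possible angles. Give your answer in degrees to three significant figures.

22.9°

R = v₀² sin 2θ / g gives sin 2θ = gR/v₀² = 1.62·6260/119² = 0.7161.
2θ = 45.74° or 180° − 45.74° = 134.3°, so θ = 22.87° or 67.13°.
The smaller angle is 22.87°.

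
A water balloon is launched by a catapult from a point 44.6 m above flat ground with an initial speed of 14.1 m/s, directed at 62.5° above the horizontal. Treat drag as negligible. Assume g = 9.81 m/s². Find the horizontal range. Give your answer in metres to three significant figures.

29.6 m

Horizontal component vₓ = 14.10 cos 62.5° = 6.511 m/s; vertical v_y0 = 14.10 sin 62.5° = 12.51 m/s.
Vertical motion (up positive, ground at y = 0): 4.905 t² − (12.51) t − 44.6 = 0, so t = (12.51 + √(12.51² + 2·9.81·44.6)) / 9.81 = (12.51 + 32.12) / 9.81 = 4.549 s.
Horizontal distance: R = vₓ t = 6.511 × 4.549 = 29.62 m.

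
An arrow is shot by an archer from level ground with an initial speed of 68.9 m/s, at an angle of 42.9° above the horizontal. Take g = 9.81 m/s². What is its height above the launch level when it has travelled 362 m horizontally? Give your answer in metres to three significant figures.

Resolve: vₓ = 68.90 cos 42.9° = 50.47 m/s and v_y0 = 68.90 sin 42.9° = 46.90 m/s.
At x = 362 m, t = x/vₓ = 362/50.47 = 7.172 s.
Height: y = v_y0 t − ½ g t² = 46.90 × 7.172 − 4.905 × 7.172² = 336.4 − 252.3 = 84.07 m.

84.1 m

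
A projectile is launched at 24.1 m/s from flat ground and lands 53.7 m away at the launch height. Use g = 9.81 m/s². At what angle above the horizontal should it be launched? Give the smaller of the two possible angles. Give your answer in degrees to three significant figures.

32.5°

R = v₀² sin 2θ / g gives sin 2θ = gR/v₀² = 9.81·53.7/24.1² = 0.9070.
2θ = 65.09° or 180° − 65.09° = 114.9°, so θ = 32.55° or 57.45°.
The smaller angle is 32.55°.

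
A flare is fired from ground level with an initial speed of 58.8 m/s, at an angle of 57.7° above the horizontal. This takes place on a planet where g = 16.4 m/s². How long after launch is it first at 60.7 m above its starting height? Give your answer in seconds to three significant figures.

1.70 s

Components: vₓ = 58.80 cos 57.7° = 31.42 m/s, v_y0 = 58.80 sin 57.7° = 49.70 m/s.
Require v_y0 t − ½ g t² = 60.7, i.e. 8.200 t² − 49.70 t + 60.7 = 0.
Quadratic formula: t = (49.70 ± √479.27) / 16.4 = (49.70 ± 21.89) / 16.4 → t = 1.696 s or 4.365 s.
The first (ascending) time is 1.696 s.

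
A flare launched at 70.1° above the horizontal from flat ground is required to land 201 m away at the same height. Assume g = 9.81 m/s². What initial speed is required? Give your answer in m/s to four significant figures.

55.50 m/s

Level-ground range: R = v₀² sin(2θ)/g, so v₀ = √(gR / sin 2θ).
v₀ = √(9.81 × 201 / sin 140.2°) = √(1972 / 0.6401) = √3080.4 = 55.50 m/s.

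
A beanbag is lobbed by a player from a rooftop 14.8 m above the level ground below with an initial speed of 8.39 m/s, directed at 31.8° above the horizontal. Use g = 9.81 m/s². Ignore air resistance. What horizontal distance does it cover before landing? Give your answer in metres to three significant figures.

vₓ = 8.390 cos 31.8° = 7.131 m/s; v_y0 = 8.390 sin 31.8° = 4.421 m/s.
Vertical motion (up positive, ground at y = 0): 4.905 t² − (4.421) t − 14.8 = 0, so t = (4.421 + √(4.421² + 2·9.81·14.8)) / 9.81 = (4.421 + 17.60) / 9.81 = 2.245 s.
Horizontal distance: R = vₓ t = 7.131 × 2.245 = 16.01 m.

16.0 m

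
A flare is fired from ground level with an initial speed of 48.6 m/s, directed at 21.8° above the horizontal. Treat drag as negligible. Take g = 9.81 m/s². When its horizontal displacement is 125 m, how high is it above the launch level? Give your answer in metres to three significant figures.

Horizontal component vₓ = 48.60 cos 21.8° = 45.12 m/s; vertical v_y0 = 48.60 sin 21.8° = 18.05 m/s.
Time to reach x = 125 m: t = x/vₓ = 125/45.12 = 2.770 s.
Height: y = v_y0 t − ½ g t² = 18.05 × 2.770 − 4.905 × 2.770² = 50.00 − 37.64 = 12.36 m.

12.4 m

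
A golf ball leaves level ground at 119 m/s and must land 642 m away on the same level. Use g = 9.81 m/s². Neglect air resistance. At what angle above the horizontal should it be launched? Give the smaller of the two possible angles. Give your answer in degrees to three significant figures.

From R = (v₀²/g) sin 2θ: sin 2θ = 9.81 × 642 / 14161 = 0.4447.
2θ = 26.41° or 180° − 26.41° = 153.6°, so θ = 13.20° or 76.80°.
The smaller angle is 13.20°.

13.2°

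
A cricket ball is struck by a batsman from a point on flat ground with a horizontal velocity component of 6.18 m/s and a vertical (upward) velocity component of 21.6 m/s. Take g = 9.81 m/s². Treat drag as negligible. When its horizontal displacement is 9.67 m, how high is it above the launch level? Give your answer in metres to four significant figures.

21.79 m

Time to reach x = 9.67 m: t = x/vₓ = 9.67/6.180 = 1.565 s.
Height: y = v_y0 t − ½ g t² = 21.60 × 1.565 − 4.905 × 1.565² = 33.80 − 12.01 = 21.79 m.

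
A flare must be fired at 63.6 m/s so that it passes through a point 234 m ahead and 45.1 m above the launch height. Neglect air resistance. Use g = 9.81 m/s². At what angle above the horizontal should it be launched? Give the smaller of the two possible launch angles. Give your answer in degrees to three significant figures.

29.6°

Trajectory: y = x tanθ − g x² (1 + tan²θ)/(2v₀²). With x = 234, y = 45.1, v₀ = 63.6, g = 9.81:
66.40 tan²θ − 234 tanθ + (111.5) = 0.
tanθ = [234 ± √(234² − 4 × 66.40 × (111.5))] / (2 × 66.40) = (234 ± 158.6) / 132.8, giving tanθ = 0.5680 or 2.956.
θ = 29.60° or 71.31°; the smaller is 29.60°.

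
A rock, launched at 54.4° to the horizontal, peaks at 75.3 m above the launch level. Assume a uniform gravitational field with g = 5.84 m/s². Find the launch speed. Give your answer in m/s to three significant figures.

At the peak v_y = 0, so v_y0 = √(2gH) = √(2 × 5.84 × 75.3) = 29.66 m/s.
v_y0 = v₀ sin θ ⇒ v₀ = 29.66 / sin 54.4° = 36.47 m/s.

36.5 m/s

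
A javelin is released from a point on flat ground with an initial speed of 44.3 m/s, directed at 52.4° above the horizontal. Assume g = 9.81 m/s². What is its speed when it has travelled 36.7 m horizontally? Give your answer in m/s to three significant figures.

Resolve: vₓ = 44.30 cos 52.4° = 27.03 m/s and v_y0 = 44.30 sin 52.4° = 35.10 m/s.
At x = 36.7 m, t = x/vₓ = 36.7/27.03 = 1.358 s.
Vertical velocity there: v_y = v_y0 − g t = 35.10 − 9.81 × 1.358 = 21.78 m/s.
Speed: √(vₓ² + v_y²) = √(27.03² + 21.78²) = 34.71 m/s.

34.7 m/s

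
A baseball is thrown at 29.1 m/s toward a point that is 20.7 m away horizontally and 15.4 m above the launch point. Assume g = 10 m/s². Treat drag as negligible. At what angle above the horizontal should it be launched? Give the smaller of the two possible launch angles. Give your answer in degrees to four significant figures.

Trajectory: y = x tanθ − g x² (1 + tan²θ)/(2v₀²). With x = 20.7, y = 15.4, v₀ = 29.1, g = 10.0:
2.530 tan²θ − 20.7 tanθ + (17.93) = 0.
tanθ = [20.7 ± √(20.7² − 4 × 2.530 × (17.93))] / (2 × 2.530) = (20.7 ± 15.72) / 5.060, giving tanθ = 0.9847 or 7.197.
θ = 44.56° or 82.09°; the smaller is 44.56°.

44.56°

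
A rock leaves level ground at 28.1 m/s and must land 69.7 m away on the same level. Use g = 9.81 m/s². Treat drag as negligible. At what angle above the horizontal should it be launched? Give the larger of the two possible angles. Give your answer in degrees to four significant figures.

Level-ground range R = v₀² sin(2θ)/g ⇒ sin(2θ) = gR/v₀² = 9.81 × 69.7 / 28.1² = 0.8659.
2θ = 59.99° or 180° − 59.99° = 120.0°, so θ = 30.00° or 60.00°.
The larger angle is 60.00°.

60.00°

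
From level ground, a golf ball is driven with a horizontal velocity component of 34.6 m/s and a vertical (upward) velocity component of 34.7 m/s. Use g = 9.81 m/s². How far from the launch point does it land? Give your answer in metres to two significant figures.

Flight time T = 2 v_y0 / g = 7.074 s.
Horizontal distance R = vₓ T = 34.60 × 7.074 = 244.8 m.

240 m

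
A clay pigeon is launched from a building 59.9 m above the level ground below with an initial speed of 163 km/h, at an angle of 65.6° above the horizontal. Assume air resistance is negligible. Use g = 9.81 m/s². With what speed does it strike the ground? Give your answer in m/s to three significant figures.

56.8 m/s

Convert: 163 km/h = 163/3.6 = 45.28 m/s.
vₓ = 45.28 cos 65.6° = 18.70 m/s; v_y0 = 45.28 sin 65.6° = 41.23 m/s.
The projectile lands when y = 59.9 + (41.23) t − ½·9.81·t² = 0. Positive root: t = (41.23 + √(41.23² + 2·9.81·59.9)) / 9.81 = (41.23 + 53.62) / 9.81 = 9.669 s.
Vertical velocity at impact: v_y = v_y0 − g t = 41.23 − 9.81 × 9.669 = −53.62 m/s.
Speed: |v| = √(vₓ² + v_y²) = √(18.70² + 53.62²) = 56.79 m/s.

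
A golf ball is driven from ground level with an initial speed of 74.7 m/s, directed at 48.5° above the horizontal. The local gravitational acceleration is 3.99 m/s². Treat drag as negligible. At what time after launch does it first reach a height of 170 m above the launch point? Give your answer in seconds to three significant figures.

3.47 s

Horizontal component vₓ = 74.70 cos 48.5° = 49.50 m/s; vertical v_y0 = 74.70 sin 48.5° = 55.95 m/s.
Require v_y0 t − ½ g t² = 170, i.e. 1.995 t² − 55.95 t + 170 = 0.
Quadratic formula: t = (55.95 ± √1773.5) / 3.99 = (55.95 ± 42.11) / 3.99 → t = 3.467 s or 24.58 s.
The first (ascending) time is 3.467 s.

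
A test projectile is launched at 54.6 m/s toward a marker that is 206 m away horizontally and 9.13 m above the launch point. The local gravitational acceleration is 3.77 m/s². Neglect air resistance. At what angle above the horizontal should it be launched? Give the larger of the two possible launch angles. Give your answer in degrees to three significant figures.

82.4°

Trajectory: y = x tanθ − g x² (1 + tan²θ)/(2v₀²). With x = 206, y = 9.13, v₀ = 54.6, g = 3.77:
26.83 tan²θ − 206 tanθ + (35.96) = 0.
tanθ = [206 ± √(206² − 4 × 26.83 × (35.96))] / (2 × 26.83) = (206 ± 196.4) / 53.66, giving tanθ = 0.1787 or 7.499.
θ = 10.13° or 82.40°; the larger is 82.40°.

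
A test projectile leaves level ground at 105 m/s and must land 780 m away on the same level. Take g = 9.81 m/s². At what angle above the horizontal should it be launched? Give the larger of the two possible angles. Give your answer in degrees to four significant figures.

68.02°

R = v₀² sin 2θ / g gives sin 2θ = gR/v₀² = 9.81·780/105² = 0.6940.
2θ = 43.95° or 180° − 43.95° = 136.0°, so θ = 21.98° or 68.02°.
The larger angle is 68.02°.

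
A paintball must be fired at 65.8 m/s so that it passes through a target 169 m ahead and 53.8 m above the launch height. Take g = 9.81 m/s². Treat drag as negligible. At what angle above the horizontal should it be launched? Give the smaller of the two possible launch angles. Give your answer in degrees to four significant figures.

Trajectory: y = x tanθ − g x² (1 + tan²θ)/(2v₀²). With x = 169, y = 53.8, v₀ = 65.8, g = 9.81:
32.36 tan²θ − 169 tanθ + (86.16) = 0.
tanθ = [169 ± √(169² − 4 × 32.36 × (86.16))] / (2 × 32.36) = (169 ± 131.9) / 64.71, giving tanθ = 0.5726 or 4.651.
θ = 29.79° or 77.86°; the smaller is 29.79°.

29.79°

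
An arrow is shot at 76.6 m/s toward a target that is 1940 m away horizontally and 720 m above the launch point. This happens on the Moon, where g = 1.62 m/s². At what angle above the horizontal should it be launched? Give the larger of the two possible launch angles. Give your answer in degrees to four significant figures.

71.07°

Trajectory: y = x tanθ − g x² (1 + tan²θ)/(2v₀²). With x = 1940, y = 720, v₀ = 76.6, g = 1.62:
519.6 tan²θ − 1940 tanθ + (1240) = 0.
tanθ = [1940 ± √(1940² − 4 × 519.6 × (1240))] / (2 × 519.6) = (1940 ± 1090) / 1039, giving tanθ = 0.8183 or 2.916.
θ = 39.29° or 71.07°; the larger is 71.07°.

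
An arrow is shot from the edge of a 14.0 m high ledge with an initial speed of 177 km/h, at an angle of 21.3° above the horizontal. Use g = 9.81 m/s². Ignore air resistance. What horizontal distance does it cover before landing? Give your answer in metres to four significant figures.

197.2 m

Convert: 177 km/h = 177/3.6 = 49.17 m/s.
Components: vₓ = 49.17 cos 21.3° = 45.81 m/s, v_y0 = 49.17 sin 21.3° = 17.86 m/s.
The projectile lands when y = 14.0 + (17.86) t − ½·9.81·t² = 0. Positive root: t = (17.86 + √(17.86² + 2·9.81·14.0)) / 9.81 = (17.86 + 24.37) / 9.81 = 4.304 s.
Horizontal distance: R = vₓ t = 45.81 × 4.304 = 197.2 m.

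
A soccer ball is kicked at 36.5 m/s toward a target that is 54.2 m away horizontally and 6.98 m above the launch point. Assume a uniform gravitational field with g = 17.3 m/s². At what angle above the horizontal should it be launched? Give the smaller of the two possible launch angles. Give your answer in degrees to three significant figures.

Trajectory: y = x tanθ − g x² (1 + tan²θ)/(2v₀²). With x = 54.2, y = 6.98, v₀ = 36.5, g = 17.3:
19.07 tan²θ − 54.2 tanθ + (26.05) = 0.
tanθ = [54.2 ± √(54.2² − 4 × 19.07 × (26.05))] / (2 × 19.07) = (54.2 ± 30.82) / 38.15, giving tanθ = 0.6129 or 2.229.
θ = 31.50° or 65.84°; the smaller is 31.50°.

31.5°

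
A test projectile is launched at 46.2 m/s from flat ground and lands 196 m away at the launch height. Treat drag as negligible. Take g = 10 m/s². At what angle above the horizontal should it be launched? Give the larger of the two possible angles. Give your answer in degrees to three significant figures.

From R = (v₀²/g) sin 2θ: sin 2θ = 10.0 × 196 / 2134.4 = 0.9183.
2θ = 66.67° or 180° − 66.67° = 113.3°, so θ = 33.34° or 56.66°.
The larger angle is 56.66°.

56.7°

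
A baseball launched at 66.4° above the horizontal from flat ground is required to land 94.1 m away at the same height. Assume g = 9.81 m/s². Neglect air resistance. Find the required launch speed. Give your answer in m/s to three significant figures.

From R = (v₀² / g) sin 2θ: v₀ = √(gR / sin 2θ).
v₀ = √(9.81 × 94.1 / sin 132.8°) = √(923.1 / 0.7337) = √1258.1 = 35.47 m/s.

35.5 m/s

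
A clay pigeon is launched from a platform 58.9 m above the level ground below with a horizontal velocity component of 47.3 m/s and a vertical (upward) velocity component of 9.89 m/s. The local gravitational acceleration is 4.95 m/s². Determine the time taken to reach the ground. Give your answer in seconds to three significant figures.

Vertical motion (up positive, ground at y = 0): 2.475 t² − (9.890) t − 58.9 = 0, so t = (9.890 + √(9.890² + 2·4.95·58.9)) / 4.95 = (9.890 + 26.09) / 4.95 = 7.270 s.

7.27 s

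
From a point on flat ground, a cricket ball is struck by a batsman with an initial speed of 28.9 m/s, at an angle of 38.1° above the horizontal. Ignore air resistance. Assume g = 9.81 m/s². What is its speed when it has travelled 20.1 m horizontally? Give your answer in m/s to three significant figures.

Resolve: vₓ = 28.90 cos 38.1° = 22.74 m/s and v_y0 = 28.90 sin 38.1° = 17.83 m/s.
Time to reach x = 20.1 m: t = x/vₓ = 20.1/22.74 = 0.8838 s.
Vertical velocity there: v_y = v_y0 − g t = 17.83 − 9.81 × 0.8838 = 9.162 m/s.
Speed: √(vₓ² + v_y²) = √(22.74² + 9.162²) = 24.52 m/s.

24.5 m/s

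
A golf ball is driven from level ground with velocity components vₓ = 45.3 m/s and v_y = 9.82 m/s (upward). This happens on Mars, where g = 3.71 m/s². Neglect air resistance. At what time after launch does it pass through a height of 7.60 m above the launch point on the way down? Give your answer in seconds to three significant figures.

4.35 s

Height y(t) = 9.820 t − 1.855 t² = 7.60 gives 1.855 t² − 9.820 t + 7.60 = 0.
t = [9.820 ± √(9.820² − 2·3.71·7.60)] / 3.71 = (9.820 ± 6.328) / 3.71, so t = 0.9413 s or t = 4.352 s.
The descending-branch root is 4.352 s.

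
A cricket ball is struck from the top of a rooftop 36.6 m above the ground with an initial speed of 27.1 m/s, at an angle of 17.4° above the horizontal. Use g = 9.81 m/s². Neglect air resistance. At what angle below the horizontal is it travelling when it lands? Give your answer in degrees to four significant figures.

47.27°

Resolve: vₓ = 27.10 cos 17.4° = 25.86 m/s and v_y0 = 27.10 sin 17.4° = 8.104 m/s.
The projectile lands when y = 36.6 + (8.104) t − ½·9.81·t² = 0. Positive root: t = (8.104 + √(8.104² + 2·9.81·36.6)) / 9.81 = (8.104 + 28.00) / 9.81 = 3.680 s.
At impact: v_y = v_y0 − g t = −28.00 m/s; vₓ = 25.86 m/s.
Angle below horizontal: arctan(|v_y|/vₓ) = arctan(28.00/25.86) = 47.27°.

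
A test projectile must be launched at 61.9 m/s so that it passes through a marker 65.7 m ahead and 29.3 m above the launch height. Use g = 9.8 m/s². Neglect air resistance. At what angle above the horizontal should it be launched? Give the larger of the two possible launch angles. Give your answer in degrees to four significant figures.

84.96°

Trajectory: y = x tanθ − g x² (1 + tan²θ)/(2v₀²). With x = 65.7, y = 29.3, v₀ = 61.9, g = 9.80:
5.520 tan²θ − 65.7 tanθ + (34.82) = 0.
tanθ = [65.7 ± √(65.7² − 4 × 5.520 × (34.82))] / (2 × 5.520) = (65.7 ± 59.56) / 11.04, giving tanθ = 0.5560 or 11.35.
θ = 29.07° or 84.96°; the larger is 84.96°.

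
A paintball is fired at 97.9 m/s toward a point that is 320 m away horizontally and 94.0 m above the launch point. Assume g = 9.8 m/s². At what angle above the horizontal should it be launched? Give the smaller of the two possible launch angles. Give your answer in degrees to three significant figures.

26.5°

Trajectory: y = x tanθ − g x² (1 + tan²θ)/(2v₀²). With x = 320, y = 94.0, v₀ = 97.9, g = 9.80:
52.35 tan²θ − 320 tanθ + (146.4) = 0.
tanθ = [320 ± √(320² − 4 × 52.35 × (146.4))] / (2 × 52.35) = (320 ± 267.9) / 104.7, giving tanθ = 0.4979 or 5.615.
θ = 26.47° or 79.90°; the smaller is 26.47°.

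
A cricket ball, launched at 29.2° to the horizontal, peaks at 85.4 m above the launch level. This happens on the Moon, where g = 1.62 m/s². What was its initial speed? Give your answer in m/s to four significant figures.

34.10 m/s

At the peak v_y = 0, so v_y0 = √(2gH) = √(2 × 1.62 × 85.4) = 16.63 m/s.
v_y0 = v₀ sin θ ⇒ v₀ = 16.63 / sin 29.2° = 34.10 m/s.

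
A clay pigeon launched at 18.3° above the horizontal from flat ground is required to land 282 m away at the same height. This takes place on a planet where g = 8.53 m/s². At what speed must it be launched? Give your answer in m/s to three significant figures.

Level-ground range: R = v₀² sin(2θ)/g, so v₀ = √(gR / sin 2θ).
v₀ = √(8.53 × 282 / sin 36.60°) = √(2405 / 0.5962) = √4034.5 = 63.52 m/s.

63.5 m/s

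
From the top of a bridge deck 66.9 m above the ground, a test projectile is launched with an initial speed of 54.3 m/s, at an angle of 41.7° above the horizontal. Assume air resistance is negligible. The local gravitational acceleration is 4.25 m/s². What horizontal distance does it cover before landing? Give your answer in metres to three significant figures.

757 m

Horizontal component vₓ = 54.30 cos 41.7° = 40.54 m/s; vertical v_y0 = 54.30 sin 41.7° = 36.12 m/s.
The projectile lands when y = 66.9 + (36.12) t − ½·4.25·t² = 0. Positive root: t = (36.12 + √(36.12² + 2·4.25·66.9)) / 4.25 = (36.12 + 43.28) / 4.25 = 18.68 s.
Horizontal distance: R = vₓ t = 40.54 × 18.68 = 757.5 m.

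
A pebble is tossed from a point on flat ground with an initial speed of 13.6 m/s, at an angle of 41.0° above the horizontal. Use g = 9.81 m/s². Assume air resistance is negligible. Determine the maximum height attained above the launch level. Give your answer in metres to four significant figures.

4.058 m

Horizontal component vₓ = 13.60 cos 41.0° = 10.26 m/s; vertical v_y0 = 13.60 sin 41.0° = 8.922 m/s.
Maximum height: H = v_y0² / (2g) = 8.922² / (2 × 9.81) = 4.058 m.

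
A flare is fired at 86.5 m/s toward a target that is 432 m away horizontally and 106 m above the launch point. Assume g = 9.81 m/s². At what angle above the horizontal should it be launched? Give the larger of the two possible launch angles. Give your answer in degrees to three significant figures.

Trajectory: y = x tanθ − g x² (1 + tan²θ)/(2v₀²). With x = 432, y = 106, v₀ = 86.5, g = 9.81:
122.3 tan²θ − 432 tanθ + (228.3) = 0.
tanθ = [432 ± √(432² − 4 × 122.3 × (228.3))] / (2 × 122.3) = (432 ± 273.6) / 244.7, giving tanθ = 0.6472 or 2.884.
θ = 32.91° or 70.88°; the larger is 70.88°.

70.9°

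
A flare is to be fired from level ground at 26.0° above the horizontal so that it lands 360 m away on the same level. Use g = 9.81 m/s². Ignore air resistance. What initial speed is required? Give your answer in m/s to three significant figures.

66.9 m/s

On level ground R = v₀² sin 2θ / g ⇒ v₀ = √(gR / sin 2θ).
v₀ = √(9.81 × 360 / sin 52.00°) = √(3532 / 0.7880) = √4481.7 = 66.95 m/s.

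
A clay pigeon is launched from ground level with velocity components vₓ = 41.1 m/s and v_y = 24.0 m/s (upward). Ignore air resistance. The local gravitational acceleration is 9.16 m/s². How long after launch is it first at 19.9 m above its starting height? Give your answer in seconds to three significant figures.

Require v_y0 t − ½ g t² = 19.9, i.e. 4.580 t² − 24.00 t + 19.9 = 0.
t = [24.00 ± √(24.00² − 2·9.16·19.9)] / 9.16 = (24.00 ± 14.54) / 9.16, so t = 1.033 s or t = 4.208 s.
The first (ascending) time is 1.033 s.

1.03 s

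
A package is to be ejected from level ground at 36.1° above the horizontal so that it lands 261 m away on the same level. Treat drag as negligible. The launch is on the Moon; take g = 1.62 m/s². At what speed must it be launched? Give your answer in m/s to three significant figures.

21.1 m/s

On level ground R = v₀² sin 2θ / g ⇒ v₀ = √(gR / sin 2θ).
v₀ = √(1.62 × 261 / sin 72.20°) = √(422.8 / 0.9521) = √444.08 = 21.07 m/s.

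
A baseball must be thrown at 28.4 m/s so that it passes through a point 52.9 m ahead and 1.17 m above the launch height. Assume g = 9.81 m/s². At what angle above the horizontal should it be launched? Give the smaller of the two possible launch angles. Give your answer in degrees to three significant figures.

21.5°

Trajectory: y = x tanθ − g x² (1 + tan²θ)/(2v₀²). With x = 52.9, y = 1.17, v₀ = 28.4, g = 9.81:
17.02 tan²θ − 52.9 tanθ + (18.19) = 0.
tanθ = [52.9 ± √(52.9² − 4 × 17.02 × (18.19))] / (2 × 17.02) = (52.9 ± 39.50) / 34.04, giving tanθ = 0.3937 or 2.715.
θ = 21.49° or 69.78°; the smaller is 21.49°.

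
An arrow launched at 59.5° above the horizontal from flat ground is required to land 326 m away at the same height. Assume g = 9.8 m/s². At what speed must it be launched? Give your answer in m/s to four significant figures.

60.44 m/s

Level-ground range: R = v₀² sin(2θ)/g, so v₀ = √(gR / sin 2θ).
v₀ = √(9.80 × 326 / sin 119.0°) = √(3195 / 0.8746) = √3652.8 = 60.44 m/s.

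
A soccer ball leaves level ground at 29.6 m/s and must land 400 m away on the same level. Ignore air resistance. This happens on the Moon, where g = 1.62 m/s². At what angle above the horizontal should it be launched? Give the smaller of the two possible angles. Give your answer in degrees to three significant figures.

R = v₀² sin 2θ / g gives sin 2θ = gR/v₀² = 1.62·400/29.6² = 0.7396.
2θ = 47.70° or 180° − 47.70° = 132.3°, so θ = 23.85° or 66.15°.
The smaller angle is 23.85°.

23.8°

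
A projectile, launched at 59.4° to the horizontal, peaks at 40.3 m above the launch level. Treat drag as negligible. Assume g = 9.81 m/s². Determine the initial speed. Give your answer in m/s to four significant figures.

At the peak v_y = 0, so v_y0 = √(2gH) = √(2 × 9.81 × 40.3) = 28.12 m/s.
v_y0 = v₀ sin θ ⇒ v₀ = 28.12 / sin 59.4° = 32.67 m/s.

32.67 m/s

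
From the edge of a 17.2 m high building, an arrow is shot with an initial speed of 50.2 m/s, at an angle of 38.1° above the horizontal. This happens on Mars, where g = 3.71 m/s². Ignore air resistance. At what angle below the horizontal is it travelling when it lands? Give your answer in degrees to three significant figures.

Resolve: vₓ = 50.20 cos 38.1° = 39.50 m/s and v_y0 = 50.20 sin 38.1° = 30.98 m/s.
With up positive and y = 0 at the ground: y(t) = 17.2 + (30.98) t − 1.855 t². Setting y = 0 and taking the positive root: t = [30.98 + √(30.98² + 2·3.71·17.2)] / 3.71 = (30.98 + 32.97) / 3.71 = 17.24 s.
At impact: v_y = v_y0 − g t = −32.97 m/s; vₓ = 39.50 m/s.
Angle below horizontal: arctan(|v_y|/vₓ) = arctan(32.97/39.50) = 39.85°.

39.8°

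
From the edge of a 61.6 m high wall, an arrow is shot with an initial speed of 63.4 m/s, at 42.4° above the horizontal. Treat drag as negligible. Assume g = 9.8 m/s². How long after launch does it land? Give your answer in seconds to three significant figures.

9.98 s

Horizontal component vₓ = 63.40 cos 42.4° = 46.82 m/s; vertical v_y0 = 63.40 sin 42.4° = 42.75 m/s.
With up positive and y = 0 at the ground: y(t) = 61.6 + (42.75) t − 4.900 t². Setting y = 0 and taking the positive root: t = [42.75 + √(42.75² + 2·9.80·61.6)] / 9.80 = (42.75 + 55.09) / 9.80 = 9.984 s.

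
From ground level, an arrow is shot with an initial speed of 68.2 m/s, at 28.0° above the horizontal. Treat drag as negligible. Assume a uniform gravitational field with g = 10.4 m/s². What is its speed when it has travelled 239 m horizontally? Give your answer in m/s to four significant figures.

Components: vₓ = 68.20 cos 28.0° = 60.22 m/s, v_y0 = 68.20 sin 28.0° = 32.02 m/s.
Time to reach x = 239 m: t = x/vₓ = 239/60.22 = 3.969 s.
Vertical velocity there: v_y = v_y0 − g t = 32.02 − 10.4 × 3.969 = −9.259 m/s.
Speed: √(vₓ² + v_y²) = √(60.22² + 9.259²) = 60.92 m/s.

60.92 m/s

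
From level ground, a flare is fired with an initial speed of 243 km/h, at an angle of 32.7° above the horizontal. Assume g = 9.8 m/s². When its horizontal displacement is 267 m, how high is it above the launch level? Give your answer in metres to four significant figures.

Convert: 243 km/h = 243/3.6 = 67.50 m/s.
vₓ = 67.50 cos 32.7° = 56.80 m/s; v_y0 = 67.50 sin 32.7° = 36.47 m/s.
x = vₓ t ⇒ t = 267/56.80 = 4.701 s.
Height: y = v_y0 t − ½ g t² = 36.47 × 4.701 − 4.900 × 4.701² = 171.4 − 108.3 = 63.15 m.

63.15 m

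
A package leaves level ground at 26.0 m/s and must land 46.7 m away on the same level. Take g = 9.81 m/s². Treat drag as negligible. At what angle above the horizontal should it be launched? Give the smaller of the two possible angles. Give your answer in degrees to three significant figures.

21.3°

From R = (v₀²/g) sin 2θ: sin 2θ = 9.81 × 46.7 / 676.00 = 0.6777.
2θ = 42.66° or 180° − 42.66° = 137.3°, so θ = 21.33° or 68.67°.
The smaller angle is 21.33°.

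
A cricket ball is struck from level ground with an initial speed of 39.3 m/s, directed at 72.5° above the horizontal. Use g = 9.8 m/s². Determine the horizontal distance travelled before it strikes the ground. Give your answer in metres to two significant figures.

Components: vₓ = 39.30 cos 72.5° = 11.82 m/s, v_y0 = 39.30 sin 72.5° = 37.48 m/s.
Flight time T = 2 v_y0 / g = 7.649 s.
Horizontal distance R = vₓ T = 11.82 × 7.649 = 90.40 m.

90 m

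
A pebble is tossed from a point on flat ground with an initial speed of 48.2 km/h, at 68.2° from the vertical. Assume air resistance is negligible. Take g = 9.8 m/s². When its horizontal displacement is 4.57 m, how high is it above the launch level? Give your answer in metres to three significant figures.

1.17 m

Convert: 48.2 km/h = 48.2/3.6 = 13.39 m/s.
Resolve: vₓ = 13.39 sin 68.2° = 12.43 m/s and v_y0 = 13.39 cos 68.2° = 4.972 m/s.
Time to reach x = 4.57 m: t = x/vₓ = 4.57/12.43 = 0.3676 s.
Height: y = v_y0 t − ½ g t² = 4.972 × 0.3676 − 4.900 × 0.3676² = 1.828 − 0.6622 = 1.166 m.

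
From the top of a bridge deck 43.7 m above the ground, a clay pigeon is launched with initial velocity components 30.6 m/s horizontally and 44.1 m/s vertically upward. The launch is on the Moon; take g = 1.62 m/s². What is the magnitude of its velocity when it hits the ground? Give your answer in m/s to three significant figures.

The projectile lands when y = 43.7 + (44.10) t − ½·1.62·t² = 0. Positive root: t = (44.10 + √(44.10² + 2·1.62·43.7)) / 1.62 = (44.10 + 45.68) / 1.62 = 55.42 s.
Vertical velocity at impact: v_y = v_y0 − g t = 44.10 − 1.62 × 55.42 = −45.68 m/s.
Speed: |v| = √(vₓ² + v_y²) = √(30.60² + 45.68²) = 54.98 m/s.

55.0 m/s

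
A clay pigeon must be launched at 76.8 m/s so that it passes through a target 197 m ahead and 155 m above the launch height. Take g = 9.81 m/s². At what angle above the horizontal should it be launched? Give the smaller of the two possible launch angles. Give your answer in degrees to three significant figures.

Trajectory: y = x tanθ − g x² (1 + tan²θ)/(2v₀²). With x = 197, y = 155, v₀ = 76.8, g = 9.81:
32.27 tan²θ − 197 tanθ + (187.3) = 0.
tanθ = [197 ± √(197² − 4 × 32.27 × (187.3))] / (2 × 32.27) = (197 ± 121.0) / 64.55, giving tanθ = 1.178 or 4.926.
θ = 49.67° or 78.52°; the smaller is 49.67°.

49.7°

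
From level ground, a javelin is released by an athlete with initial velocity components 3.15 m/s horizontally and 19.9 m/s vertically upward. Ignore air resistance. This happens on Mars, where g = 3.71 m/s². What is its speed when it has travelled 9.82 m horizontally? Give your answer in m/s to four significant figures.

At x = 9.82 m, t = x/vₓ = 9.82/3.150 = 3.117 s.
Vertical velocity there: v_y = v_y0 − g t = 19.90 − 3.71 × 3.117 = 8.334 m/s.
Speed: √(vₓ² + v_y²) = √(3.150² + 8.334²) = 8.910 m/s.

8.910 m/s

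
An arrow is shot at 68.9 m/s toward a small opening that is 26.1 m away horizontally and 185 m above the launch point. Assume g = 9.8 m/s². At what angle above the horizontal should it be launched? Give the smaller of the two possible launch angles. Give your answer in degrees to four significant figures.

84.05°

Trajectory: y = x tanθ − g x² (1 + tan²θ)/(2v₀²). With x = 26.1, y = 185, v₀ = 68.9, g = 9.80:
0.7031 tan²θ − 26.1 tanθ + (185.7) = 0.
tanθ = [26.1 ± √(26.1² − 4 × 0.7031 × (185.7))] / (2 × 0.7031) = (26.1 ± 12.61) / 1.406, giving tanθ = 9.596 or 27.52.
θ = 84.05° or 87.92°; the smaller is 84.05°.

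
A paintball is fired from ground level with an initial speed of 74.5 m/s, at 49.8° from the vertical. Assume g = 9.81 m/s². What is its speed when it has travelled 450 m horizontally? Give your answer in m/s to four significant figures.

64.09 m/s

Resolve: vₓ = 74.50 sin 49.8° = 56.90 m/s and v_y0 = 74.50 cos 49.8° = 48.09 m/s.
At x = 450 m, t = x/vₓ = 450/56.90 = 7.908 s.
Vertical velocity there: v_y = v_y0 − g t = 48.09 − 9.81 × 7.908 = −29.49 m/s.
Speed: √(vₓ² + v_y²) = √(56.90² + 29.49²) = 64.09 m/s.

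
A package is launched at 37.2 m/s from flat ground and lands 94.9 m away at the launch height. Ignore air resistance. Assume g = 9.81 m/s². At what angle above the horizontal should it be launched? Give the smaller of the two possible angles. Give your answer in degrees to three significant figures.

21.1°

R = v₀² sin 2θ / g gives sin 2θ = gR/v₀² = 9.81·94.9/37.2² = 0.6727.
2θ = 42.28° or 180° − 42.28° = 137.7°, so θ = 21.14° or 68.86°.
The smaller angle is 21.14°.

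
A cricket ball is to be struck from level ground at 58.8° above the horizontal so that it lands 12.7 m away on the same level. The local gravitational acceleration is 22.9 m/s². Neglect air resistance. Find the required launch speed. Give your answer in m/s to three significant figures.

From R = (v₀² / g) sin 2θ: v₀ = √(gR / sin 2θ).
v₀ = √(22.9 × 12.7 / sin 117.6°) = √(290.8 / 0.8862) = √328.18 = 18.12 m/s.

18.1 m/s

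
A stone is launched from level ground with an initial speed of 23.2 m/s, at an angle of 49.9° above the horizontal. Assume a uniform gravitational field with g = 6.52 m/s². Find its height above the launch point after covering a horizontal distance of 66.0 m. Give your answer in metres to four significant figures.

vₓ = 23.20 cos 49.9° = 14.94 m/s; v_y0 = 23.20 sin 49.9° = 17.75 m/s.
Time to reach x = 66.0 m: t = x/vₓ = 66.0/14.94 = 4.417 s.
Height: y = v_y0 t − ½ g t² = 17.75 × 4.417 − 3.260 × 4.417² = 78.38 − 63.59 = 14.79 m.

14.79 m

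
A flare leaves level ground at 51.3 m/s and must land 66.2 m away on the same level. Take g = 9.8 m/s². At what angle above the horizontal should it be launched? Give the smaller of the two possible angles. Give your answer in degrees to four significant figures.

R = v₀² sin 2θ / g gives sin 2θ = gR/v₀² = 9.80·66.2/51.3² = 0.2465.
2θ = 14.27° or 180° − 14.27° = 165.7°, so θ = 7.136° or 82.86°.
The smaller angle is 7.136°.

7.136°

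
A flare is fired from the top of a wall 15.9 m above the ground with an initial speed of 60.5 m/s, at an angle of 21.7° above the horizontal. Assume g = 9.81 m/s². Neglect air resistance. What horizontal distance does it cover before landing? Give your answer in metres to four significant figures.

291.5 m

Components: vₓ = 60.50 cos 21.7° = 56.21 m/s, v_y0 = 60.50 sin 21.7° = 22.37 m/s.
The projectile lands when y = 15.9 + (22.37) t − ½·9.81·t² = 0. Positive root: t = (22.37 + √(22.37² + 2·9.81·15.9)) / 9.81 = (22.37 + 28.50) / 9.81 = 5.186 s.
Horizontal distance: R = vₓ t = 56.21 × 5.186 = 291.5 m.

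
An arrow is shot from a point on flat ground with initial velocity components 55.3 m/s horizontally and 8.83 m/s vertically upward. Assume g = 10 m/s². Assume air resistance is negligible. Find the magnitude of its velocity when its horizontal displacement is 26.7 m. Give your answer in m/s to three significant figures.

55.4 m/s

At x = 26.7 m, t = x/vₓ = 26.7/55.30 = 0.4828 s.
Vertical velocity there: v_y = v_y0 − g t = 8.830 − 10.0 × 0.4828 = 4.002 m/s.
Speed: √(vₓ² + v_y²) = √(55.30² + 4.002²) = 55.44 m/s.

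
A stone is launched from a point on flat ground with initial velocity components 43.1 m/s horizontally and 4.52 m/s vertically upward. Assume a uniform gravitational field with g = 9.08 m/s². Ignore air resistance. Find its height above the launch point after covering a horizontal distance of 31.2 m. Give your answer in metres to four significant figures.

0.8929 m

x = vₓ t ⇒ t = 31.2/43.10 = 0.7239 s.
Height: y = v_y0 t − ½ g t² = 4.520 × 0.7239 − 4.540 × 0.7239² = 3.272 − 2.379 = 0.8929 m.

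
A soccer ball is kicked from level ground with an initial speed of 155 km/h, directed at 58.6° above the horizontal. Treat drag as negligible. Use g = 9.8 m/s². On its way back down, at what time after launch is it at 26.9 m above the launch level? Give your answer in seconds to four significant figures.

Convert: 155 km/h = 155/3.6 = 43.06 m/s.
Horizontal component vₓ = 43.06 cos 58.6° = 22.43 m/s; vertical v_y0 = 43.06 sin 58.6° = 36.75 m/s.
Height y(t) = 36.75 t − 4.900 t² = 26.9 gives 4.900 t² − 36.75 t + 26.9 = 0.
Quadratic formula: t = (36.75 ± √823.33) / 9.80 = (36.75 ± 28.69) / 9.80 → t = 0.8221 s or 6.678 s.
The descending-branch root is 6.678 s.

6.678 s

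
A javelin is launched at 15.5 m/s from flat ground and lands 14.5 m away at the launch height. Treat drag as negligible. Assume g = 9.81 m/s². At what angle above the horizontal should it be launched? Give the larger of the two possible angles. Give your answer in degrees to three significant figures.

From R = (v₀²/g) sin 2θ: sin 2θ = 9.81 × 14.5 / 240.25 = 0.5921.
2θ = 36.30° or 180° − 36.30° = 143.7°, so θ = 18.15° or 71.85°.
The larger angle is 71.85°.

71.8°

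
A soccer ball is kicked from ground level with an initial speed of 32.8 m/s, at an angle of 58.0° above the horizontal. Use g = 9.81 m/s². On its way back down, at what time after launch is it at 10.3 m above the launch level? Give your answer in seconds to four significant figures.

5.273 s

vₓ = 32.80 cos 58.0° = 17.38 m/s; v_y0 = 32.80 sin 58.0° = 27.82 m/s.
Height y(t) = 27.82 t − 4.905 t² = 10.3 gives 4.905 t² − 27.82 t + 10.3 = 0.
t = [27.82 ± √(27.82² − 2·9.81·10.3)] / 9.81 = (27.82 ± 23.91) / 9.81, so t = 0.3983 s or t = 5.273 s.
The descending-branch root is 5.273 s.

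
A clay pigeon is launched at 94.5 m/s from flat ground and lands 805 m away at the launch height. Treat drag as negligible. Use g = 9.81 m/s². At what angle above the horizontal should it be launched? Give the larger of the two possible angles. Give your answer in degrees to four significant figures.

R = v₀² sin 2θ / g gives sin 2θ = gR/v₀² = 9.81·805/94.5² = 0.8843.
2θ = 62.17° or 180° − 62.17° = 117.8°, so θ = 31.08° or 58.92°.
The larger angle is 58.92°.

58.92°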